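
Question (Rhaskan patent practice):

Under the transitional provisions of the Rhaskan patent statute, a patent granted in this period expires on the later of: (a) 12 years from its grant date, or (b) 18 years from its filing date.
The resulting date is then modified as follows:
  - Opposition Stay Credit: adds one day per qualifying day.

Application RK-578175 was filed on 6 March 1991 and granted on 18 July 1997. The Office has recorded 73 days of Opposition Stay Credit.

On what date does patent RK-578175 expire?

September 29, 2009

(a) grant + 12 years → 18 July 2009.
(b) filing + 18 years → 6 March 2009.
Later of the two: 18 July 2009.
Opposition Stay Credit: +73 days → 29 September 2009.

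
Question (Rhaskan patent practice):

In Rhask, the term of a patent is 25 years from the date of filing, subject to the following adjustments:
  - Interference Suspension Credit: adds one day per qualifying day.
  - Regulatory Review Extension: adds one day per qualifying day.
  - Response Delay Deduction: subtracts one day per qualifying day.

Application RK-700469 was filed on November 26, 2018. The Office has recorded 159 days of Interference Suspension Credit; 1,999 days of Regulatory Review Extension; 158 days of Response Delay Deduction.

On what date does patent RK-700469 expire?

May 18, 2049

Base term: filing date + 25 years → 26 November 2043.
Interference Suspension Credit: +159 days → 3 May 2044.
Regulatory Review Extension: +1999 days → 23 October 2049.
Response Delay Deduction: −158 days → 18 May 2049.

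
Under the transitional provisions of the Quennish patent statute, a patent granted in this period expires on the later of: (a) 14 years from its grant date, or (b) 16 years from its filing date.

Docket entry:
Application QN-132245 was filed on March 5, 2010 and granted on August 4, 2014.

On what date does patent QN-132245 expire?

August 4, 2028

(a) grant + 14 years → 4 August 2028.
(b) filing + 16 years → 5 March 2026.
Later of the two: 4 August 2028.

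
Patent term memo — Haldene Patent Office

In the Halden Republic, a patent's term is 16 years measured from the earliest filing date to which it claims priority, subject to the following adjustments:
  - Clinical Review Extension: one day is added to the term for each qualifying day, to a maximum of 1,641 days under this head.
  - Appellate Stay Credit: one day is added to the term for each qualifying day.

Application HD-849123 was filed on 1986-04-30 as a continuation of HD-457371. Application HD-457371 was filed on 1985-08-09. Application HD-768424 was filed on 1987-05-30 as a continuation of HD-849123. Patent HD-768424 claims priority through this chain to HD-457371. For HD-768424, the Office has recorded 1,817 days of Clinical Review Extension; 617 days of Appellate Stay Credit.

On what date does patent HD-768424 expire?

Earliest priority filing: 9 August 1985.
Base term: 9 August 1985 + 16 years → 9 August 2001.
Clinical Review Extension: 1817 days claimed exceeds the 1641-day cap, so +1641 days → 5 February 2006.
Appellate Stay Credit: +617 days → 15 October 2007.

2007-10-15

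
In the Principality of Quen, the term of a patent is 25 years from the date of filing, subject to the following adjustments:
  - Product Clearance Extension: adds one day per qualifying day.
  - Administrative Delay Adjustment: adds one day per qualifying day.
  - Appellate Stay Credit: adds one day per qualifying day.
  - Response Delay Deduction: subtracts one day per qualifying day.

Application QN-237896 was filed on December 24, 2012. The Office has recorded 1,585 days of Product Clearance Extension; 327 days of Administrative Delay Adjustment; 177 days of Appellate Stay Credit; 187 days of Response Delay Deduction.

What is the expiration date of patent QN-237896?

Base term: filing date + 25 years → 24 December 2037.
Product Clearance Extension: +1585 days → 27 April 2042.
Administrative Delay Adjustment: +327 days → 20 March 2043.
Appellate Stay Credit: +177 days → 13 September 2043.
Response Delay Deduction: −187 days → 10 March 2043.

2043-03-10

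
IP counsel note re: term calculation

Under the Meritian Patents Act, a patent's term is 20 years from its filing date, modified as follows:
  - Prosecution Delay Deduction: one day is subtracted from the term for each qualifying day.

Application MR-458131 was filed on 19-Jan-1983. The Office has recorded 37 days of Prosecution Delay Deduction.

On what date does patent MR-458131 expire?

2002-12-13

Base term: filing date + 20 years → 19 January 2003.
Prosecution Delay Deduction: −37 days → 13 December 2002.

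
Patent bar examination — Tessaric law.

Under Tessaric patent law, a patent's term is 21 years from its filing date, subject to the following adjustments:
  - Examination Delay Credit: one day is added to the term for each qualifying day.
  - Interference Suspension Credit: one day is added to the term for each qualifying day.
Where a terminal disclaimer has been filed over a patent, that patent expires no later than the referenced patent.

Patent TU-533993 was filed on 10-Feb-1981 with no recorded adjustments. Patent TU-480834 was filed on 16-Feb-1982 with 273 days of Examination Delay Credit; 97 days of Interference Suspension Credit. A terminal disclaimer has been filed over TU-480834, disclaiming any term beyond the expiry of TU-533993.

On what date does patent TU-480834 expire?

February 10, 2002

Natural term of TU-480834:
  Base: filing + 21 years → 16 February 2003.
  Examination Delay Credit: +273 days → 16 November 2003.
  Interference Suspension Credit: +97 days → 21 February 2004.
Expiry of referenced patent TU-533993:
  Base: filing + 21 years → 10 February 2002.
Terminal disclaimer: TU-480834 expires on the earlier of 21 February 2004 and 10 February 2002.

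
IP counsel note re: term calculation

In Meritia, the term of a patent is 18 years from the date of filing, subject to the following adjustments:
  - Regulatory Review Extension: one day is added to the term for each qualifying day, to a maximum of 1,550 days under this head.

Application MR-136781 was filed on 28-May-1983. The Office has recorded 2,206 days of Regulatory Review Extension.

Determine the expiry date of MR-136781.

2005-08-25

Base term: filing date + 18 years → 28 May 2001.
Regulatory Review Extension: 2206 days claimed exceeds the 1550-day cap, so +1550 days → 25 August 2005.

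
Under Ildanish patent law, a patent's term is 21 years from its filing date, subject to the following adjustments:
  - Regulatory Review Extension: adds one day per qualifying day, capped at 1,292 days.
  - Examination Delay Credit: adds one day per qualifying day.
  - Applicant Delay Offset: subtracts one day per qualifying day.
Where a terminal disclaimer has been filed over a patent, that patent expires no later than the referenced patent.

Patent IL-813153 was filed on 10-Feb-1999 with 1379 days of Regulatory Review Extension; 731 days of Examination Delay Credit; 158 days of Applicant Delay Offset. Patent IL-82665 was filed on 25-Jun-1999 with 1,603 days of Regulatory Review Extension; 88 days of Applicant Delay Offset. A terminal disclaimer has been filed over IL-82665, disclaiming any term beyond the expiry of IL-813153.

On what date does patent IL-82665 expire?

Natural term of IL-82665:
  Base: filing + 21 years → 25 June 2020.
  Regulatory Review Extension: 1603 days claimed exceeds the 1292-day cap, so +1292 days → 8 January 2024.
  Applicant Delay Offset: −88 days → 12 October 2023.
Expiry of referenced patent IL-813153:
  Base: filing + 21 years → 10 February 2020.
  Regulatory Review Extension: 1379 days claimed exceeds the 1292-day cap, so +1292 days → 25 August 2023.
  Examination Delay Credit: +731 days → 25 August 2025.
  Applicant Delay Offset: −158 days → 20 March 2025.
Terminal disclaimer: IL-82665 expires on the earlier of 12 October 2023 and 20 March 2025.

October 12, 2023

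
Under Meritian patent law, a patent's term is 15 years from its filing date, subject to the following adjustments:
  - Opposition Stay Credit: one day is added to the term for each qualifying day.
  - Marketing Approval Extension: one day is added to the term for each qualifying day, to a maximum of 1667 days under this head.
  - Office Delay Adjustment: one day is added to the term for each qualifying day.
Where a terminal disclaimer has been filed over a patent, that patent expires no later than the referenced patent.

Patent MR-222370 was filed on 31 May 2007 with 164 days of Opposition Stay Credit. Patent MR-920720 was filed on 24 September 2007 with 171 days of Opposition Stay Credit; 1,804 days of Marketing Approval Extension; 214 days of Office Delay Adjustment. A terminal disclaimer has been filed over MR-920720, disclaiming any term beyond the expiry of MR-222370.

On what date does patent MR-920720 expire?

November 11, 2022

Natural term of MR-920720:
  Base: filing + 15 years → 24 September 2022.
  Opposition Stay Credit: +171 days → 14 March 2023.
  Marketing Approval Extension: 1804 days claimed exceeds the 1667-day cap, so +1667 days → 6 October 2027.
  Office Delay Adjustment: +214 days → 7 May 2028.
Expiry of referenced patent MR-222370:
  Base: filing + 15 years → 31 May 2022.
  Opposition Stay Credit: +164 days → 11 November 2022.
Terminal disclaimer: MR-920720 expires on the earlier of 7 May 2028 and 11 November 2022.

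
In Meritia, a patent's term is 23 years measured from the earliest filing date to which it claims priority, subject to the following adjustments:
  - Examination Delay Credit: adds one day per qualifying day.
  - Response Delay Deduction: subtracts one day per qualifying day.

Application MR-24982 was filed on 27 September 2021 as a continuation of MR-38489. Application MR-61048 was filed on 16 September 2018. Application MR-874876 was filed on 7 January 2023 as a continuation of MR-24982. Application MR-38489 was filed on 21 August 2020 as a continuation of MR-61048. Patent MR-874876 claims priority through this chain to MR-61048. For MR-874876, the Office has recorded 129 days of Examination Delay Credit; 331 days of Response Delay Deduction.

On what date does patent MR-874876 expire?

Earliest priority filing: 16 September 2018.
Base term: 16 September 2018 + 23 years → 16 September 2041.
Examination Delay Credit: +129 days → 23 January 2042.
Response Delay Deduction: −331 days → 26 February 2041.

February 26, 2041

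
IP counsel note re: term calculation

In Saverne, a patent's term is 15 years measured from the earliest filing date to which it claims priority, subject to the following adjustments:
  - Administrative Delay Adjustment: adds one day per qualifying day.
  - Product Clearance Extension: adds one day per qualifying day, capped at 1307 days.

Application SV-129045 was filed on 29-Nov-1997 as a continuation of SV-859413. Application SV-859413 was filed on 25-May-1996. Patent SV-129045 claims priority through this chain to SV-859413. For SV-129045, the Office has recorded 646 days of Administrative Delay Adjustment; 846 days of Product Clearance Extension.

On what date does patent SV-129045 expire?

Earliest priority filing: 25 May 1996.
Base term: 25 May 1996 + 15 years → 25 May 2011.
Administrative Delay Adjustment: +646 days → 1 March 2013.
Product Clearance Extension: 846 days (within the 1307-day cap) → +846 days → 25 June 2015.

June 25, 2015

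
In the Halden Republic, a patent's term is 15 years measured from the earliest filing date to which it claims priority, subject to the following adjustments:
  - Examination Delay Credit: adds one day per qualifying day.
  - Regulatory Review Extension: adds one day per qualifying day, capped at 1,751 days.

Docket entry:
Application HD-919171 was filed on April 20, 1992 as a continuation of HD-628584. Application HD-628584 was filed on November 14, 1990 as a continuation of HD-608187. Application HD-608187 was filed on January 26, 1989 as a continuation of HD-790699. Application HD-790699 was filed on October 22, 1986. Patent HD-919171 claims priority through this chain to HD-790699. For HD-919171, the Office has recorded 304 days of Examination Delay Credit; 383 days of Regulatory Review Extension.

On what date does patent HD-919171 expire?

September 9, 2003

Earliest priority filing: 22 October 1986.
Base term: 22 October 1986 + 15 years → 22 October 2001.
Examination Delay Credit: +304 days → 22 August 2002.
Regulatory Review Extension: 383 days (within the 1751-day cap) → +383 days → 9 September 2003.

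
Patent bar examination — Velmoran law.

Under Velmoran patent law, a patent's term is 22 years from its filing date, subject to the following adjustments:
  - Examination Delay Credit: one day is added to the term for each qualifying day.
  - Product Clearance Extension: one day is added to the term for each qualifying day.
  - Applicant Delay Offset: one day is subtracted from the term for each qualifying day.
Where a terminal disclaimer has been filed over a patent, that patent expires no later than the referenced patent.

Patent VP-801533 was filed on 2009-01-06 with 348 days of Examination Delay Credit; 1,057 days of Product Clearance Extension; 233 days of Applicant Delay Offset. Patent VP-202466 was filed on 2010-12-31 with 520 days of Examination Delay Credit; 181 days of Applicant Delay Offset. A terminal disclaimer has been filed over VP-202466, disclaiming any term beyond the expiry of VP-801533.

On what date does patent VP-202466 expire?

Natural term of VP-202466:
  Base: filing + 22 years → 31 December 2032.
  Examination Delay Credit: +520 days → 4 June 2034.
  Applicant Delay Offset: −181 days → 5 December 2033.
Expiry of referenced patent VP-801533:
  Base: filing + 22 years → 6 January 2031.
  Examination Delay Credit: +348 days → 20 December 2031.
  Product Clearance Extension: +1057 days → 11 November 2034.
  Applicant Delay Offset: −233 days → 23 March 2034.
Terminal disclaimer: VP-202466 expires on the earlier of 5 December 2033 and 23 March 2034.

December 5, 2033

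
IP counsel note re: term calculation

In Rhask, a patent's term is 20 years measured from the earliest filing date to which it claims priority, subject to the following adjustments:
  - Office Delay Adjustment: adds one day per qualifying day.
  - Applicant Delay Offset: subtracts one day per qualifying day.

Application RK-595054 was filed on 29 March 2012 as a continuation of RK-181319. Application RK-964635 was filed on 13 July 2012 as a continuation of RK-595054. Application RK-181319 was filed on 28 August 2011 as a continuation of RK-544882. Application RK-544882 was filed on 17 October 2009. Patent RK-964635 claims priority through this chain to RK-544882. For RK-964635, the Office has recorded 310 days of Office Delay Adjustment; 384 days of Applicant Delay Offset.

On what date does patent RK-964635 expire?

Earliest priority filing: 17 October 2009.
Base term: 17 October 2009 + 20 years → 17 October 2029.
Office Delay Adjustment: +310 days → 23 August 2030.
Applicant Delay Offset: −384 days → 4 August 2029.

August 4, 2029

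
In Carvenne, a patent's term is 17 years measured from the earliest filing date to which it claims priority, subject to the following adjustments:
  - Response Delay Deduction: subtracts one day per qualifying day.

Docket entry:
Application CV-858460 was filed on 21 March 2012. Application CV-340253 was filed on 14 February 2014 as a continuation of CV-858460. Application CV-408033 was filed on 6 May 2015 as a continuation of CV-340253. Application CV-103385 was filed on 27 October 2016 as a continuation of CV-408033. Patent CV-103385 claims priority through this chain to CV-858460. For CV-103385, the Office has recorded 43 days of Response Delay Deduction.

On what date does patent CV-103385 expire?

February 6, 2029

Earliest priority filing: 21 March 2012.
Base term: 21 March 2012 + 17 years → 21 March 2029.
Response Delay Deduction: −43 days → 6 February 2029.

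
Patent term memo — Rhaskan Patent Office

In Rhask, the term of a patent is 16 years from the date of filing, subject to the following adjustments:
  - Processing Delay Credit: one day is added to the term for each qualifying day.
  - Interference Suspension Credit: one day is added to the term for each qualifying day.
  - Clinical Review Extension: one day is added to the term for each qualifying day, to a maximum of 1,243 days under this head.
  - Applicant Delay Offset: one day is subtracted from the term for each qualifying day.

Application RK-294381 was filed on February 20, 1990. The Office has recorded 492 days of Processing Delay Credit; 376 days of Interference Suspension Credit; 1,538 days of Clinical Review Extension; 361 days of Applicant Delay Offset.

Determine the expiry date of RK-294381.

Base term: filing date + 16 years → 20 February 2006.
Processing Delay Credit: +492 days → 27 June 2007.
Interference Suspension Credit: +376 days → 7 July 2008.
Clinical Review Extension: 1538 days claimed exceeds the 1243-day cap, so +1243 days → 2 December 2011.
Applicant Delay Offset: −361 days → 6 December 2010.

2010-12-06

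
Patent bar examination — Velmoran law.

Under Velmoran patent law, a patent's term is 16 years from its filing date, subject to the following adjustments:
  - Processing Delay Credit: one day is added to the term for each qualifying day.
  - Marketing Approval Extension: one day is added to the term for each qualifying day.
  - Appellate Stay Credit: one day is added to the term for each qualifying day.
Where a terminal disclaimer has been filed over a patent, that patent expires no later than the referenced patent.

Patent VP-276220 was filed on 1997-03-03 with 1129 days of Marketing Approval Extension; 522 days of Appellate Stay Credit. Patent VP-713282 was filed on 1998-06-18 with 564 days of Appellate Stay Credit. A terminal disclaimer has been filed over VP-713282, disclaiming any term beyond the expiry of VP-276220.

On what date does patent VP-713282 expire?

January 3, 2016

Natural term of VP-713282:
  Base: filing + 16 years → 18 June 2014.
  Appellate Stay Credit: +564 days → 3 January 2016.
Expiry of referenced patent VP-276220:
  Base: filing + 16 years → 3 March 2013.
  Marketing Approval Extension: +1129 days → 5 April 2016.
  Appellate Stay Credit: +522 days → 9 September 2017.
Terminal disclaimer: VP-713282 expires on the earlier of 3 January 2016 and 9 September 2017.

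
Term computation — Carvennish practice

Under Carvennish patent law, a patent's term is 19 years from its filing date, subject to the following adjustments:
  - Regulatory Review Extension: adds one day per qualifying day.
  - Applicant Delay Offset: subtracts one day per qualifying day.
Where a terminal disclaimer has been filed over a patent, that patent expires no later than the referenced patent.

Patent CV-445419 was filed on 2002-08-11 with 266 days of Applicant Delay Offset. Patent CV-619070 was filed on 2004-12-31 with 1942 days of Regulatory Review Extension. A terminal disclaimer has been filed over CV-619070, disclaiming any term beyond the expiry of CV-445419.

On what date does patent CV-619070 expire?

2020-11-18

Natural term of CV-619070:
  Base: filing + 19 years → 31 December 2023.
  Regulatory Review Extension: +1942 days → 25 April 2029.
Expiry of referenced patent CV-445419:
  Base: filing + 19 years → 11 August 2021.
  Applicant Delay Offset: −266 days → 18 November 2020.
Terminal disclaimer: CV-619070 expires on the earlier of 25 April 2029 and 18 November 2020.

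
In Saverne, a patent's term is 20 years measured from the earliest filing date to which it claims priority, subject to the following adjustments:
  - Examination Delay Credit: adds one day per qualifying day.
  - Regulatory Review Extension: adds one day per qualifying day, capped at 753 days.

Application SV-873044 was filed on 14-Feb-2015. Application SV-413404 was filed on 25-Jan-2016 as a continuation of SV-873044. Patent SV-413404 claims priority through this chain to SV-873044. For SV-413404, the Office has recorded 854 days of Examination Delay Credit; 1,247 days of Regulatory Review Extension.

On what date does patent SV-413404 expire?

July 10, 2039

Earliest priority filing: 14 February 2015.
Base term: 14 February 2015 + 20 years → 14 February 2035.
Examination Delay Credit: +854 days → 17 June 2037.
Regulatory Review Extension: 1247 days claimed exceeds the 753-day cap, so +753 days → 10 July 2039.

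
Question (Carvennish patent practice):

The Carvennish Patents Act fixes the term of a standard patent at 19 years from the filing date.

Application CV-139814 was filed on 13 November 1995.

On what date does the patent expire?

Filing date + 19 years → 13 November 2014.

November 13, 2014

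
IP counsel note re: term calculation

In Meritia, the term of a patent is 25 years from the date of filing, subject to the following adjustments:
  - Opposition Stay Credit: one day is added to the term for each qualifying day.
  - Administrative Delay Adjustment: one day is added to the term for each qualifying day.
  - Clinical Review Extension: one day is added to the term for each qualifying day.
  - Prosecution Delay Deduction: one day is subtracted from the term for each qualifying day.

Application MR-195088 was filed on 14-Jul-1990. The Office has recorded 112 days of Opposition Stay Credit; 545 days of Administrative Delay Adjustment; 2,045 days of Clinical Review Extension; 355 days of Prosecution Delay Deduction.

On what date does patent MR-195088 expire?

Base term: filing date + 25 years → 14 July 2015.
Opposition Stay Credit: +112 days → 3 November 2015.
Administrative Delay Adjustment: +545 days → 1 May 2017.
Clinical Review Extension: +2045 days → 6 December 2022.
Prosecution Delay Deduction: −355 days → 16 December 2021.

2021-12-16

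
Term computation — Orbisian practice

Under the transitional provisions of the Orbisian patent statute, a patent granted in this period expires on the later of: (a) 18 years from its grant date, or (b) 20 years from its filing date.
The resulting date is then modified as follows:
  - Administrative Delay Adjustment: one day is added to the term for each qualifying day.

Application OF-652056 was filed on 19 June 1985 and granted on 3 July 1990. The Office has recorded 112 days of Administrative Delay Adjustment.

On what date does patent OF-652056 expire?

October 23, 2008

(a) grant + 18 years → 3 July 2008.
(b) filing + 20 years → 19 June 2005.
Later of the two: 3 July 2008.
Administrative Delay Adjustment: +112 days → 23 October 2008.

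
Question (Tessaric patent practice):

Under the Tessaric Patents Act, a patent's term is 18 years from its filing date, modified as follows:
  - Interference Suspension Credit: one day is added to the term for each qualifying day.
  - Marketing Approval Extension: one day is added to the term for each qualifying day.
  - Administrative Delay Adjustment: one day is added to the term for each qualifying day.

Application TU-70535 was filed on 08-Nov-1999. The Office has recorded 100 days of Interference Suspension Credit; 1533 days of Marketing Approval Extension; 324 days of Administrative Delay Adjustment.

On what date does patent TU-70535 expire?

Base term: filing date + 18 years → 8 November 2017.
Interference Suspension Credit: +100 days → 16 February 2018.
Marketing Approval Extension: +1533 days → 29 April 2022.
Administrative Delay Adjustment: +324 days → 19 March 2023.

March 19, 2023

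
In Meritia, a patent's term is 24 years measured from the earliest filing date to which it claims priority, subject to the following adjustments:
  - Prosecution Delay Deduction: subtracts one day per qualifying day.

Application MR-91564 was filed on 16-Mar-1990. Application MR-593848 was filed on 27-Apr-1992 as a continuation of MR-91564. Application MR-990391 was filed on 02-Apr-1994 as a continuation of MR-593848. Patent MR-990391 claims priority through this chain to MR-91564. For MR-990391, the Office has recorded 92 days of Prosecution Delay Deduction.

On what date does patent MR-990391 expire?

December 14, 2013

Earliest priority filing: 16 March 1990.
Base term: 16 March 1990 + 24 years → 16 March 2014.
Prosecution Delay Deduction: −92 days → 14 December 2013.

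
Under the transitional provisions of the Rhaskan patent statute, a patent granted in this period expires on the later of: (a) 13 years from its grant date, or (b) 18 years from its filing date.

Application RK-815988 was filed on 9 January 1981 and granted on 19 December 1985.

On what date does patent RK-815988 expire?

January 9, 1999

(a) grant + 13 years → 19 December 1998.
(b) filing + 18 years → 9 January 1999.
Later of the two: 9 January 1999.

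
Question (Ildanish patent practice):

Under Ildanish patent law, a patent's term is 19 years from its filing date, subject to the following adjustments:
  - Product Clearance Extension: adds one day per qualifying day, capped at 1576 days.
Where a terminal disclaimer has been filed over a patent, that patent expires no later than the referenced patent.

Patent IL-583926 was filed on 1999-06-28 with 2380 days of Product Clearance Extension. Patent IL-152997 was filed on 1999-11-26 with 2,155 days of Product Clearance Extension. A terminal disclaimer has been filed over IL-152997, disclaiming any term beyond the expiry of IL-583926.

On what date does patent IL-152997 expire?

Natural term of IL-152997:
  Base: filing + 19 years → 26 November 2018.
  Product Clearance Extension: 2155 days claimed exceeds the 1576-day cap, so +1576 days → 21 March 2023.
Expiry of referenced patent IL-583926:
  Base: filing + 19 years → 28 June 2018.
  Product Clearance Extension: 2380 days claimed exceeds the 1576-day cap, so +1576 days → 21 October 2022.
Terminal disclaimer: IL-152997 expires on the earlier of 21 March 2023 and 21 October 2022.

2022-10-21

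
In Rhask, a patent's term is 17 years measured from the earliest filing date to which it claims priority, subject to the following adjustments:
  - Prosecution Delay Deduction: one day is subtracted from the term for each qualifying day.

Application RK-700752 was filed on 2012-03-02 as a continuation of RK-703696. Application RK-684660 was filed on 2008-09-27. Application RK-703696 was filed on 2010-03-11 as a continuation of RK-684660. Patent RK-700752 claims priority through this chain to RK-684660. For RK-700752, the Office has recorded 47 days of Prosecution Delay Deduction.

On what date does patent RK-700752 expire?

August 11, 2025

Earliest priority filing: 27 September 2008.
Base term: 27 September 2008 + 17 years → 27 September 2025.
Prosecution Delay Deduction: −47 days → 11 August 2025.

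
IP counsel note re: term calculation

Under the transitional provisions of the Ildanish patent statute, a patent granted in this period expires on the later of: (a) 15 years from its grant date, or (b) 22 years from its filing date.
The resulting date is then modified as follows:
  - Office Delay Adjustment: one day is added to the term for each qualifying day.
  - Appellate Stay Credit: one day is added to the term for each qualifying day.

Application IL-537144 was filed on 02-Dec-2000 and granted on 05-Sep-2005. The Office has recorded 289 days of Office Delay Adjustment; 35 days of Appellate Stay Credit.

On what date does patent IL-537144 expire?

2023-10-22

(a) grant + 15 years → 5 September 2020.
(b) filing + 22 years → 2 December 2022.
Later of the two: 2 December 2022.
Office Delay Adjustment: +289 days → 17 September 2023.
Appellate Stay Credit: +35 days → 22 October 2023.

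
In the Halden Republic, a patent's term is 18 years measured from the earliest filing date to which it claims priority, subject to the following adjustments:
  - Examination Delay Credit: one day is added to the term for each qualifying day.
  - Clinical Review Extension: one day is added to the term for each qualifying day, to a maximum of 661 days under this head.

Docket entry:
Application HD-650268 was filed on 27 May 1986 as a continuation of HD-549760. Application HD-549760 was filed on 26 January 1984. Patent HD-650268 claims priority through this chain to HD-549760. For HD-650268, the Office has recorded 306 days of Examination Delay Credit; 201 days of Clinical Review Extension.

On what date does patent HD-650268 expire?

Earliest priority filing: 26 January 1984.
Base term: 26 January 1984 + 18 years → 26 January 2002.
Examination Delay Credit: +306 days → 28 November 2002.
Clinical Review Extension: 201 days (within the 661-day cap) → +201 days → 17 June 2003.

June 17, 2003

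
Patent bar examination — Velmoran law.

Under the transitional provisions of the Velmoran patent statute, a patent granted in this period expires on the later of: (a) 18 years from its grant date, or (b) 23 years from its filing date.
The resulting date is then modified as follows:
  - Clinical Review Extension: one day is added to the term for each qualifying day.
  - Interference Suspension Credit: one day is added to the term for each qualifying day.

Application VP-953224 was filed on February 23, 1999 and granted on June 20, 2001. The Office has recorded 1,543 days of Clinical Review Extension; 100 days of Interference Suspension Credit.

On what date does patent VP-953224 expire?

(a) grant + 18 years → 20 June 2019.
(b) filing + 23 years → 23 February 2022.
Later of the two: 23 February 2022.
Clinical Review Extension: +1543 days → 16 May 2026.
Interference Suspension Credit: +100 days → 24 August 2026.

2026-08-24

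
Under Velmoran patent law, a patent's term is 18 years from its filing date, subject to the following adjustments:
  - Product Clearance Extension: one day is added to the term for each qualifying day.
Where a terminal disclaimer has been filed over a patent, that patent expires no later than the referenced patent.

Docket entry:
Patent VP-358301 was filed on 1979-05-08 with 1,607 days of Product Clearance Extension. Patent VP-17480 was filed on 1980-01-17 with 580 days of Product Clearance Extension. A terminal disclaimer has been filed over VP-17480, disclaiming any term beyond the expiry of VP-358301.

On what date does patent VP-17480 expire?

1999-08-20

Natural term of VP-17480:
  Base: filing + 18 years → 17 January 1998.
  Product Clearance Extension: +580 days → 20 August 1999.
Expiry of referenced patent VP-358301:
  Base: filing + 18 years → 8 May 1997.
  Product Clearance Extension: +1607 days → 1 October 2001.
Terminal disclaimer: VP-17480 expires on the earlier of 20 August 1999 and 1 October 2001.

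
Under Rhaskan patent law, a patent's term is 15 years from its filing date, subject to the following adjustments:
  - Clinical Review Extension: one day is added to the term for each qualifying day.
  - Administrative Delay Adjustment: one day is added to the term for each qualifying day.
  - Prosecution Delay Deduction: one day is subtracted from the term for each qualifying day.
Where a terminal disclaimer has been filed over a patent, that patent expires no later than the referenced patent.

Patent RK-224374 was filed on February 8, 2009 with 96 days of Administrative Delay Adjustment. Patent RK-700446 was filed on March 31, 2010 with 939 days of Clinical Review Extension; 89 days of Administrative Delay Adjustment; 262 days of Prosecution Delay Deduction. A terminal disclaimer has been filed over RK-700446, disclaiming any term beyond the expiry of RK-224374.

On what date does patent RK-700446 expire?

Natural term of RK-700446:
  Base: filing + 15 years → 31 March 2025.
  Clinical Review Extension: +939 days → 26 October 2027.
  Administrative Delay Adjustment: +89 days → 23 January 2028.
  Prosecution Delay Deduction: −262 days → 6 May 2027.
Expiry of referenced patent RK-224374:
  Base: filing + 15 years → 8 February 2024.
  Administrative Delay Adjustment: +96 days → 14 May 2024.
Terminal disclaimer: RK-700446 expires on the earlier of 6 May 2027 and 14 May 2024.

2024-05-14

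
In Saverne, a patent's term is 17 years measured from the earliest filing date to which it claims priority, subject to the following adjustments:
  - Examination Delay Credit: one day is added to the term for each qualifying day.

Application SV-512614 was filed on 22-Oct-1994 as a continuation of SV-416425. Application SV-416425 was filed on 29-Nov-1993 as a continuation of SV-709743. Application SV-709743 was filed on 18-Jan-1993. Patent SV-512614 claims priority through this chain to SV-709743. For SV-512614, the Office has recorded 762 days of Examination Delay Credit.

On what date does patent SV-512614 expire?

Earliest priority filing: 18 January 1993.
Base term: 18 January 1993 + 17 years → 18 January 2010.
Examination Delay Credit: +762 days → 19 February 2012.

February 19, 2012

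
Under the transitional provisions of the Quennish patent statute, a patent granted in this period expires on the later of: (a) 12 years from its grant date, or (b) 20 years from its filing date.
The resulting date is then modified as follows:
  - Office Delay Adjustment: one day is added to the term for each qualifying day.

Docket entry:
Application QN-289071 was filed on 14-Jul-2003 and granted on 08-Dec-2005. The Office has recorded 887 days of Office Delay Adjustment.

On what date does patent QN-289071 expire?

(a) grant + 12 years → 8 December 2017.
(b) filing + 20 years → 14 July 2023.
Later of the two: 14 July 2023.
Office Delay Adjustment: +887 days → 17 December 2025.

December 17, 2025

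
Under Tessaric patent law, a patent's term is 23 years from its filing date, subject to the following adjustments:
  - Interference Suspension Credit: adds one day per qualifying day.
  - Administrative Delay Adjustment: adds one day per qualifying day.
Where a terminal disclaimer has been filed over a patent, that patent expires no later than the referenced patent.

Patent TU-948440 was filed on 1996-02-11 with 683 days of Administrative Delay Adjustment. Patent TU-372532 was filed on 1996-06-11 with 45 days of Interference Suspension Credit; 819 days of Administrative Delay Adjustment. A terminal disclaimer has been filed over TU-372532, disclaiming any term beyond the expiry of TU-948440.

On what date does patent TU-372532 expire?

2020-12-25

Natural term of TU-372532:
  Base: filing + 23 years → 11 June 2019.
  Interference Suspension Credit: +45 days → 26 July 2019.
  Administrative Delay Adjustment: +819 days → 22 October 2021.
Expiry of referenced patent TU-948440:
  Base: filing + 23 years → 11 February 2019.
  Administrative Delay Adjustment: +683 days → 25 December 2020.
Terminal disclaimer: TU-372532 expires on the earlier of 22 October 2021 and 25 December 2020.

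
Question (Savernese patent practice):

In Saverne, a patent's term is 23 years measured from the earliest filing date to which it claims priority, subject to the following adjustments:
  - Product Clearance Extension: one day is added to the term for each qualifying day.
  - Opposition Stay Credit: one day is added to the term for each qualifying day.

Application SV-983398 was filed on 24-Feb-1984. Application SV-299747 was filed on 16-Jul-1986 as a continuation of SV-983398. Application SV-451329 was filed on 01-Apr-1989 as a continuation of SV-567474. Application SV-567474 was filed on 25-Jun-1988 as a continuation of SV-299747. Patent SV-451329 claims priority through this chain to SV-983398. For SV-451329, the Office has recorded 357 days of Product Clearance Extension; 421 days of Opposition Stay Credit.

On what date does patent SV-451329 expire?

Earliest priority filing: 24 February 1984.
Base term: 24 February 1984 + 23 years → 24 February 2007.
Product Clearance Extension: +357 days → 16 February 2008.
Opposition Stay Credit: +421 days → 12 April 2009.

2009-04-12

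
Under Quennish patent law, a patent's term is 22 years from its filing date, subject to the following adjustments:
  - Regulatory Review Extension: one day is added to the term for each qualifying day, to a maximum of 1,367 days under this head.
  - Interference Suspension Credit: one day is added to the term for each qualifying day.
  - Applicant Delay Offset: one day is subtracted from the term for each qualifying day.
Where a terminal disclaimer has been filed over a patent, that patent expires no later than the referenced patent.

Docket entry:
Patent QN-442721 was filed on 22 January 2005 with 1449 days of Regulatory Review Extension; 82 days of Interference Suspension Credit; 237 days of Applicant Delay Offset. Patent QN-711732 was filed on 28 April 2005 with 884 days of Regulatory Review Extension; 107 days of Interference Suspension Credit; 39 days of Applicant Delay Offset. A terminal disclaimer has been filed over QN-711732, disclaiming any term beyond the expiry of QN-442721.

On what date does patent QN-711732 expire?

Natural term of QN-711732:
  Base: filing + 22 years → 28 April 2027.
  Regulatory Review Extension: 884 days (within the 1367-day cap) → +884 days → 28 September 2029.
  Interference Suspension Credit: +107 days → 13 January 2030.
  Applicant Delay Offset: −39 days → 5 December 2029.
Expiry of referenced patent QN-442721:
  Base: filing + 22 years → 22 January 2027.
  Regulatory Review Extension: 1449 days claimed exceeds the 1367-day cap, so +1367 days → 20 October 2030.
  Interference Suspension Credit: +82 days → 10 January 2031.
  Applicant Delay Offset: −237 days → 18 May 2030.
Terminal disclaimer: QN-711732 expires on the earlier of 5 December 2029 and 18 May 2030.

December 5, 2029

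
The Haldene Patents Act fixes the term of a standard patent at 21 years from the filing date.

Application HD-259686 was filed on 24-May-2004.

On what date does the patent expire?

2025-05-24

Filing date + 21 years → 24 May 2025.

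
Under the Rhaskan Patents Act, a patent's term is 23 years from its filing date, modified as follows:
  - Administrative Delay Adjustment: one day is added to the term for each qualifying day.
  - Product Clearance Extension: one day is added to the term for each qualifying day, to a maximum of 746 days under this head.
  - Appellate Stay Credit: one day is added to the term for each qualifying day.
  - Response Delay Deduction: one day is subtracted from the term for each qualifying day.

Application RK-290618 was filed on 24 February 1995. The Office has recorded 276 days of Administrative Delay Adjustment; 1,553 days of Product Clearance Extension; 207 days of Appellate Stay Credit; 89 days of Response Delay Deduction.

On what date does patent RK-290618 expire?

Base term: filing date + 23 years → 24 February 2018.
Administrative Delay Adjustment: +276 days → 27 November 2018.
Product Clearance Extension: 1553 days claimed exceeds the 746-day cap, so +746 days → 12 December 2020.
Appellate Stay Credit: +207 days → 7 July 2021.
Response Delay Deduction: −89 days → 9 April 2021.

2021-04-09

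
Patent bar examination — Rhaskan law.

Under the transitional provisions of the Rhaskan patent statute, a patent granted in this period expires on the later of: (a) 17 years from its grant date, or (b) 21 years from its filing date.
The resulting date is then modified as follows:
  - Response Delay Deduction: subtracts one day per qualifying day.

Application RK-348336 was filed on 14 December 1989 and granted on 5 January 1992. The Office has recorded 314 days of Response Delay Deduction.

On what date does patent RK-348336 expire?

2010-02-03

(a) grant + 17 years → 5 January 2009.
(b) filing + 21 years → 14 December 2010.
Later of the two: 14 December 2010.
Response Delay Deduction: −314 days → 3 February 2010.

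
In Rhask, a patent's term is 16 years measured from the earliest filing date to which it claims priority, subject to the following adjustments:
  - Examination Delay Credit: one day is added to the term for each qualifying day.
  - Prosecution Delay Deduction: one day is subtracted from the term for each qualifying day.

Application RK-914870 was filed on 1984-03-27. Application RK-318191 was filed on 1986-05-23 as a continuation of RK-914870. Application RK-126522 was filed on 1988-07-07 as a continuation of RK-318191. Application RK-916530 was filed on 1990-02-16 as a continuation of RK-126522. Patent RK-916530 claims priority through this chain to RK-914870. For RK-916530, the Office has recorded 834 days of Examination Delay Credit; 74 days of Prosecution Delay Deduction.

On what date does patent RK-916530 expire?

Earliest priority filing: 27 March 1984.
Base term: 27 March 1984 + 16 years → 27 March 2000.
Examination Delay Credit: +834 days → 9 July 2002.
Prosecution Delay Deduction: −74 days → 26 April 2002.

April 26, 2002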